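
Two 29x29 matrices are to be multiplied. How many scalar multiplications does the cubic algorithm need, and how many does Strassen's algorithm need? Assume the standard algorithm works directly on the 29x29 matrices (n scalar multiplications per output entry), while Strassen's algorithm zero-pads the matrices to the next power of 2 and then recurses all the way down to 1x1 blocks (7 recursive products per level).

Matrix multiplication for 29x29 matrices:

Strassen's algorithm requires power-of-2 dimensions. Pad 29x29 to 32x32 (next power of 2).

Standard algorithm: 29^3 = 24389 multiplications
Strassen's algorithm: 7^(log2(32)) = 7^5 = 16807 multiplications
Savings: 24389 - 16807 = 7582 multiplications

Standard: 24389 multiplications (29^3). Strassen: 16807 multiplications (7^5, after padding to 32x32). Strassen reduces 8 recursive multiplications to 7 at each level.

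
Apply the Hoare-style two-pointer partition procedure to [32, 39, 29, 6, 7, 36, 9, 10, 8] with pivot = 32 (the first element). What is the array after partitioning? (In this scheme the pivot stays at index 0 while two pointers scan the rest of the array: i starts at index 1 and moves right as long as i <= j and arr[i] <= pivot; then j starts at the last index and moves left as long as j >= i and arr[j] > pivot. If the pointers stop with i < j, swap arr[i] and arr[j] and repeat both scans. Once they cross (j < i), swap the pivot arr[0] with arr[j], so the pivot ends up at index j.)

Hoare-style two-pointer partition with pivot = 32:

Initial array: [32, 39, 29, 6, 7, 36, 9, 10, 8]

Pointers start at i = 1, j = 8.
i stops at index 1 (arr[1]=39 > 32), j stops at index 8 (arr[8]=8 <= 32): swap arr[1] and arr[8], array becomes [32, 8, 29, 6, 7, 36, 9, 10, 39]
i stops at index 5 (arr[5]=36 > 32), j stops at index 7 (arr[7]=10 <= 32): swap arr[5] and arr[7], array becomes [32, 8, 29, 6, 7, 10, 9, 36, 39]
i ends at 7, j ends at 6: the pointers have crossed (j < i), so scanning stops.

Swap pivot arr[0] with arr[6] to place pivot at position 6: [9, 8, 29, 6, 7, 10, 32, 36, 39]
Pivot position: 6

After partitioning with pivot 32, the array becomes [9, 8, 29, 6, 7, 10, 32, 36, 39]. The pivot is placed at index 6. All elements to the left of the pivot are <= 32, and all elements to the right are > 32.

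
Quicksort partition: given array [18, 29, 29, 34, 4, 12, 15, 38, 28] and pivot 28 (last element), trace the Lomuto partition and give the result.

Lomuto partition with pivot = 28:

Initial array: [18, 29, 29, 34, 4, 12, 15, 38, 28]

arr[0]=18 <= 28: swap with position 0, array becomes [18, 29, 29, 34, 4, 12, 15, 38, 28]
arr[1]=29 > 28: no swap
arr[2]=29 > 28: no swap
arr[3]=34 > 28: no swap
arr[4]=4 <= 28: swap with position 1, array becomes [18, 4, 29, 34, 29, 12, 15, 38, 28]
arr[5]=12 <= 28: swap with position 2, array becomes [18, 4, 12, 34, 29, 29, 15, 38, 28]
arr[6]=15 <= 28: swap with position 3, array becomes [18, 4, 12, 15, 29, 29, 34, 38, 28]
arr[7]=38 > 28: no swap

Place pivot at position 4: [18, 4, 12, 15, 28, 29, 34, 38, 29]
Pivot position: 4

After partitioning with pivot 28, the array becomes [18, 4, 12, 15, 28, 29, 34, 38, 29]. The pivot is placed at index 4. All elements to the left of the pivot are <= 28, and all elements to the right are > 28.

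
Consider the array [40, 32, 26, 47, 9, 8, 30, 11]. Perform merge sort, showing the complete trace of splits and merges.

Merge sort trace:

Split: [40, 32, 26, 47, 9, 8, 30, 11] -> [40, 32, 26, 47] and [9, 8, 30, 11]
  Split: [40, 32, 26, 47] -> [40, 32] and [26, 47]
    Split: [40, 32] -> [40] and [32]
    Merge: [40] + [32] -> [32, 40]
    Split: [26, 47] -> [26] and [47]
    Merge: [26] + [47] -> [26, 47]
  Merge: [32, 40] + [26, 47] -> [26, 32, 40, 47]
  Split: [9, 8, 30, 11] -> [9, 8] and [30, 11]
    Split: [9, 8] -> [9] and [8]
    Merge: [9] + [8] -> [8, 9]
    Split: [30, 11] -> [30] and [11]
    Merge: [30] + [11] -> [11, 30]
  Merge: [8, 9] + [11, 30] -> [8, 9, 11, 30]
Merge: [26, 32, 40, 47] + [8, 9, 11, 30] -> [8, 9, 11, 26, 30, 32, 40, 47]

Final sorted array: [8, 9, 11, 26, 30, 32, 40, 47]

The merge sort proceeds by recursively splitting the array and merging sorted halves.
After all merges, the sorted array is [8, 9, 11, 26, 30, 32, 40, 47].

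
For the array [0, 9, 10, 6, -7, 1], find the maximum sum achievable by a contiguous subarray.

Using Kadane's algorithm on [0, 9, 10, 6, -7, 1]:

Scanning through the array:
Position 1 (value 9): max_ending_here = 9, max_so_far = 9
Position 2 (value 10): max_ending_here = 19, max_so_far = 19
Position 3 (value 6): max_ending_here = 25, max_so_far = 25
Position 4 (value -7): max_ending_here = 18, max_so_far = 25
Position 5 (value 1): max_ending_here = 19, max_so_far = 25

Maximum subarray: [0, 9, 10, 6]
Maximum sum: 25

The maximum subarray is [0, 9, 10, 6] with sum 25. This subarray runs from index 0 to index 3.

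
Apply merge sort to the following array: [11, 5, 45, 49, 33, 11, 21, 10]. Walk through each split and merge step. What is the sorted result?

Merge sort trace:

Split: [11, 5, 45, 49, 33, 11, 21, 10] -> [11, 5, 45, 49] and [33, 11, 21, 10]
  Split: [11, 5, 45, 49] -> [11, 5] and [45, 49]
    Split: [11, 5] -> [11] and [5]
    Merge: [11] + [5] -> [5, 11]
    Split: [45, 49] -> [45] and [49]
    Merge: [45] + [49] -> [45, 49]
  Merge: [5, 11] + [45, 49] -> [5, 11, 45, 49]
  Split: [33, 11, 21, 10] -> [33, 11] and [21, 10]
    Split: [33, 11] -> [33] and [11]
    Merge: [33] + [11] -> [11, 33]
    Split: [21, 10] -> [21] and [10]
    Merge: [21] + [10] -> [10, 21]
  Merge: [11, 33] + [10, 21] -> [10, 11, 21, 33]
Merge: [5, 11, 45, 49] + [10, 11, 21, 33] -> [5, 10, 11, 11, 21, 33, 45, 49]

Final sorted array: [5, 10, 11, 11, 21, 33, 45, 49]

The merge sort proceeds by recursively splitting the array and merging sorted halves.
After all merges, the sorted array is [5, 10, 11, 11, 21, 33, 45, 49].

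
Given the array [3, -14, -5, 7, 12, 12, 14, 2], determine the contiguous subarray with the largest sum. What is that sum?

Using Kadane's algorithm on [3, -14, -5, 7, 12, 12, 14, 2]:

Scanning through the array:
Position 1 (value -14): max_ending_here = -11, max_so_far = 3
Position 2 (value -5): max_ending_here = -5, max_so_far = 3
Position 3 (value 7): max_ending_here = 7, max_so_far = 7
Position 4 (value 12): max_ending_here = 19, max_so_far = 19
Position 5 (value 12): max_ending_here = 31, max_so_far = 31
Position 6 (value 14): max_ending_here = 45, max_so_far = 45
Position 7 (value 2): max_ending_here = 47, max_so_far = 47

Maximum subarray: [7, 12, 12, 14, 2]
Maximum sum: 47

The maximum subarray is [7, 12, 12, 14, 2] with sum 47. This subarray runs from index 3 to index 7.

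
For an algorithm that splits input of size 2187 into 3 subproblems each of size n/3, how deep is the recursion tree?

For divide and conquer with division factor 3:

Problem sizes at each level:
Level 0: 2187
Level 1: 729
Level 2: 243
Level 3: 81
Level 4: 27
Level 5: 9
Level 6: 3
Level 7: 1

The root is level 0 and the size-1 base case is level 7 (the tree spans levels 0 through 7, i.e. 8 levels counting the root), so the depth is the number of divisions: log_3(2187) = 7

The recursion tree depth is log_3(2187) = 7. At each level, the problem size is divided by 3, so it takes 7 divisions to reduce to a base case of size 1. The algorithm makes 3 recursive calls at each level.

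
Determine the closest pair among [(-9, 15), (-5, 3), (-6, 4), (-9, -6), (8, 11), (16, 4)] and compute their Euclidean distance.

Computing all pairwise distances among 6 points:

d((-9, 15), (-5, 3)) = 12.6491
d((-9, 15), (-6, 4)) = 11.4018
d((-9, 15), (-9, -6)) = 21.0
d((-9, 15), (8, 11)) = 17.4642
d((-9, 15), (16, 4)) = 27.313
d((-5, 3), (-6, 4)) = 1.4142 <-- minimum
d((-5, 3), (-9, -6)) = 9.8489
d((-5, 3), (8, 11)) = 15.2643
d((-5, 3), (16, 4)) = 21.0238
d((-6, 4), (-9, -6)) = 10.4403
d((-6, 4), (8, 11)) = 15.6525
d((-6, 4), (16, 4)) = 22.0
d((-9, -6), (8, 11)) = 24.0416
d((-9, -6), (16, 4)) = 26.9258
d((8, 11), (16, 4)) = 10.6301

Closest pair: (-5, 3) and (-6, 4) with distance 1.4142

The closest pair is (-5, 3) and (-6, 4) with Euclidean distance 1.4142. For 6 points, brute-force pairwise comparison is shown above. For large n, the divide-and-conquer algorithm (sort by x, recurse on halves, check the dividing strip) achieves O(n log n).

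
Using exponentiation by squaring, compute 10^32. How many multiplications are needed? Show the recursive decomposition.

Computing 10^32 by squaring (build up from 10^1; each line after the first costs one multiplication):

10^1 = 10
10^2 = (10^1)^2 = 10^2 = 100
10^4 = (10^2)^2 = 100^2 = 10000
10^8 = (10^4)^2 = 10000^2 = 100000000
10^16 = (10^8)^2 = 100000000^2 = 10000000000000000
10^32 = (10^16)^2 = 10000000000000000^2 = 100000000000000000000000000000000

Result: 100000000000000000000000000000000
Multiplications needed: 5 (5 lines after 10^1)

10^32 = 100000000000000000000000000000000. Using exponentiation by squaring, this requires 5 multiplications. The key idea: if the exponent is even, square the half-power; if odd, multiply by the base once.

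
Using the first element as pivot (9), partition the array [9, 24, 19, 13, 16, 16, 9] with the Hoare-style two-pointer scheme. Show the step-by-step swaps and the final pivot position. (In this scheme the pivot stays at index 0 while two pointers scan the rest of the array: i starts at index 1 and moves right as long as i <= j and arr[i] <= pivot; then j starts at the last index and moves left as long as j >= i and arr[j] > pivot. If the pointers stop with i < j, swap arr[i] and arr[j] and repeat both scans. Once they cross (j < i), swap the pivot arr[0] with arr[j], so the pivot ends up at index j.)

Hoare-style two-pointer partition with pivot = 9:

Initial array: [9, 24, 19, 13, 16, 16, 9]

Pointers start at i = 1, j = 6.
i stops at index 1 (arr[1]=24 > 9), j stops at index 6 (arr[6]=9 <= 9): swap arr[1] and arr[6], array becomes [9, 9, 19, 13, 16, 16, 24]
i ends at 2, j ends at 1: the pointers have crossed (j < i), so scanning stops.

Swap pivot arr[0] with arr[1] to place pivot at position 1: [9, 9, 19, 13, 16, 16, 24]
Pivot position: 1

After partitioning with pivot 9, the array becomes [9, 9, 19, 13, 16, 16, 24]. The pivot is placed at index 1. All elements to the left of the pivot are <= 9, and all elements to the right are > 9.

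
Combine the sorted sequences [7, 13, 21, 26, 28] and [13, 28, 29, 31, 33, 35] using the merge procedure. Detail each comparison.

Merging process:

Compare 7 vs 13: take 7 from left. Merged: [7]
Compare 13 vs 13: take 13 from left. Merged: [7, 13]
Compare 21 vs 13: take 13 from right. Merged: [7, 13, 13]
Compare 21 vs 28: take 21 from left. Merged: [7, 13, 13, 21]
Compare 26 vs 28: take 26 from left. Merged: [7, 13, 13, 21, 26]
Compare 28 vs 28: take 28 from left. Merged: [7, 13, 13, 21, 26, 28]
Append remaining from right: [28, 29, 31, 33, 35]. Merged: [7, 13, 13, 21, 26, 28, 28, 29, 31, 33, 35]

Final merged array: [7, 13, 13, 21, 26, 28, 28, 29, 31, 33, 35]
Total comparisons: 6

The merged array is [7, 13, 13, 21, 26, 28, 28, 29, 31, 33, 35], requiring 6 comparisons. The merge step runs in O(n) time where n is the total number of elements.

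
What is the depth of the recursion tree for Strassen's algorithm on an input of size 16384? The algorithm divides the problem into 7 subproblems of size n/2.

For divide and conquer with division factor 2:

Problem sizes at each level:
Level 0: 16384
Level 1: 8192
Level 2: 4096
Level 3: 2048
Level 4: 1024
Level 5: 512
Level 6: 256
Level 7: 128
Level 8: 64
Level 9: 32
Level 10: 16
Level 11: 8
Level 12: 4
Level 13: 2
Level 14: 1

The root is level 0 and the size-1 base case is level 14 (the tree spans levels 0 through 14, i.e. 15 levels counting the root), so the depth is the number of divisions: log_2(16384) = 14

The recursion tree depth is log_2(16384) = 14. At each level, the problem size is divided by 2, so it takes 14 divisions to reduce to a base case of size 1. The algorithm makes 7 recursive calls at each level.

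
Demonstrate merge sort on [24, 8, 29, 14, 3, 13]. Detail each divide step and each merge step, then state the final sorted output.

Merge sort trace:

Split: [24, 8, 29, 14, 3, 13] -> [24, 8, 29] and [14, 3, 13]
  Split: [24, 8, 29] -> [24] and [8, 29]
    Split: [8, 29] -> [8] and [29]
    Merge: [8] + [29] -> [8, 29]
  Merge: [24] + [8, 29] -> [8, 24, 29]
  Split: [14, 3, 13] -> [14] and [3, 13]
    Split: [3, 13] -> [3] and [13]
    Merge: [3] + [13] -> [3, 13]
  Merge: [14] + [3, 13] -> [3, 13, 14]
Merge: [8, 24, 29] + [3, 13, 14] -> [3, 8, 13, 14, 24, 29]

Final sorted array: [3, 8, 13, 14, 24, 29]

The merge sort proceeds by recursively splitting the array and merging sorted halves.
After all merges, the sorted array is [3, 8, 13, 14, 24, 29].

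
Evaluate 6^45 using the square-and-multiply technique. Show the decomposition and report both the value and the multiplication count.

Computing 6^45 by squaring (build up from 6^1; each line after the first costs one multiplication):

6^1 = 6
6^2 = (6^1)^2 = 6^2 = 36
6^4 = (6^2)^2 = 36^2 = 1296
6^5 = 6 * 6^4 = 6 * 1296 = 7776
6^10 = (6^5)^2 = 7776^2 = 60466176
6^11 = 6 * 6^10 = 6 * 60466176 = 362797056
6^22 = (6^11)^2 = 362797056^2 = 131621703842267136
6^44 = (6^22)^2 = 131621703842267136^2 = 17324272922341479351919144385642496
6^45 = 6 * 6^44 = 6 * 17324272922341479351919144385642496 = 103945637534048876111514866313854976

Result: 103945637534048876111514866313854976
Multiplications needed: 8 (8 lines after 6^1)

6^45 = 103945637534048876111514866313854976. Using exponentiation by squaring, this requires 8 multiplications. The key idea: if the exponent is even, square the half-power; if odd, multiply by the base once.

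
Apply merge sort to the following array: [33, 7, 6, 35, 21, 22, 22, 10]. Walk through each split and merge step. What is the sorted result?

Merge sort trace:

Split: [33, 7, 6, 35, 21, 22, 22, 10] -> [33, 7, 6, 35] and [21, 22, 22, 10]
  Split: [33, 7, 6, 35] -> [33, 7] and [6, 35]
    Split: [33, 7] -> [33] and [7]
    Merge: [33] + [7] -> [7, 33]
    Split: [6, 35] -> [6] and [35]
    Merge: [6] + [35] -> [6, 35]
  Merge: [7, 33] + [6, 35] -> [6, 7, 33, 35]
  Split: [21, 22, 22, 10] -> [21, 22] and [22, 10]
    Split: [21, 22] -> [21] and [22]
    Merge: [21] + [22] -> [21, 22]
    Split: [22, 10] -> [22] and [10]
    Merge: [22] + [10] -> [10, 22]
  Merge: [21, 22] + [10, 22] -> [10, 21, 22, 22]
Merge: [6, 7, 33, 35] + [10, 21, 22, 22] -> [6, 7, 10, 21, 22, 22, 33, 35]

Final sorted array: [6, 7, 10, 21, 22, 22, 33, 35]

The merge sort proceeds by recursively splitting the array and merging sorted halves.
After all merges, the sorted array is [6, 7, 10, 21, 22, 22, 33, 35].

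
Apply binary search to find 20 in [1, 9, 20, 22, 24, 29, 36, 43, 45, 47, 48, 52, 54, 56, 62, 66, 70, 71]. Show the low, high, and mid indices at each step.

Binary search for 20 in [1, 9, 20, 22, 24, 29, 36, 43, 45, 47, 48, 52, 54, 56, 62, 66, 70, 71]:

lo=0, hi=17, mid=8, arr[mid]=45 -> 45 > 20, search left half
lo=0, hi=7, mid=3, arr[mid]=22 -> 22 > 20, search left half
lo=0, hi=2, mid=1, arr[mid]=9 -> 9 < 20, search right half
lo=2, hi=2, mid=2, arr[mid]=20 -> Found target at index 2!

Binary search finds 20 at index 2 after 4 comparisons. The search repeatedly halves the search space by comparing with the middle element.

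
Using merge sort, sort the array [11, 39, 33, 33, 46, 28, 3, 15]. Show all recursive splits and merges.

Merge sort trace:

Split: [11, 39, 33, 33, 46, 28, 3, 15] -> [11, 39, 33, 33] and [46, 28, 3, 15]
  Split: [11, 39, 33, 33] -> [11, 39] and [33, 33]
    Split: [11, 39] -> [11] and [39]
    Merge: [11] + [39] -> [11, 39]
    Split: [33, 33] -> [33] and [33]
    Merge: [33] + [33] -> [33, 33]
  Merge: [11, 39] + [33, 33] -> [11, 33, 33, 39]
  Split: [46, 28, 3, 15] -> [46, 28] and [3, 15]
    Split: [46, 28] -> [46] and [28]
    Merge: [46] + [28] -> [28, 46]
    Split: [3, 15] -> [3] and [15]
    Merge: [3] + [15] -> [3, 15]
  Merge: [28, 46] + [3, 15] -> [3, 15, 28, 46]
Merge: [11, 33, 33, 39] + [3, 15, 28, 46] -> [3, 11, 15, 28, 33, 33, 39, 46]

Final sorted array: [3, 11, 15, 28, 33, 33, 39, 46]

The merge sort proceeds by recursively splitting the array and merging sorted halves.
After all merges, the sorted array is [3, 11, 15, 28, 33, 33, 39, 46].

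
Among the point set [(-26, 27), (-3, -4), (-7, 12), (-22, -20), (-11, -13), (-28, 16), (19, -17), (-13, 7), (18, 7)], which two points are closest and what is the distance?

Computing all pairwise distances among 9 points:

d((-26, 27), (-3, -4)) = 38.6005
d((-26, 27), (-7, 12)) = 24.2074
d((-26, 27), (-22, -20)) = 47.1699
d((-26, 27), (-11, -13)) = 42.72
d((-26, 27), (-28, 16)) = 11.1803
d((-26, 27), (19, -17)) = 62.9365
d((-26, 27), (-13, 7)) = 23.8537
d((-26, 27), (18, 7)) = 48.3322
d((-3, -4), (-7, 12)) = 16.4924
d((-3, -4), (-22, -20)) = 24.8395
d((-3, -4), (-11, -13)) = 12.0416
d((-3, -4), (-28, 16)) = 32.0156
d((-3, -4), (19, -17)) = 25.5539
d((-3, -4), (-13, 7)) = 14.8661
d((-3, -4), (18, 7)) = 23.7065
d((-7, 12), (-22, -20)) = 35.3412
d((-7, 12), (-11, -13)) = 25.318
d((-7, 12), (-28, 16)) = 21.3776
d((-7, 12), (19, -17)) = 38.9487
d((-7, 12), (-13, 7)) = 7.8102 <-- minimum
d((-7, 12), (18, 7)) = 25.4951
d((-22, -20), (-11, -13)) = 13.0384
d((-22, -20), (-28, 16)) = 36.4966
d((-22, -20), (19, -17)) = 41.1096
d((-22, -20), (-13, 7)) = 28.4605
d((-22, -20), (18, 7)) = 48.2597
d((-11, -13), (-28, 16)) = 33.6155
d((-11, -13), (19, -17)) = 30.2655
d((-11, -13), (-13, 7)) = 20.0998
d((-11, -13), (18, 7)) = 35.2278
d((-28, 16), (19, -17)) = 57.4282
d((-28, 16), (-13, 7)) = 17.4929
d((-28, 16), (18, 7)) = 46.8722
d((19, -17), (-13, 7)) = 40.0
d((19, -17), (18, 7)) = 24.0208
d((-13, 7), (18, 7)) = 31.0

Closest pair: (-7, 12) and (-13, 7) with distance 7.8102

The closest pair is (-7, 12) and (-13, 7) with Euclidean distance 7.8102. For 9 points, brute-force pairwise comparison is shown above. For large n, the divide-and-conquer algorithm (sort by x, recurse on halves, check the dividing strip) achieves O(n log n).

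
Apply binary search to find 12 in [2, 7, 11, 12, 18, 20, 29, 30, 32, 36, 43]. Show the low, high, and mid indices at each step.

Binary search for 12 in [2, 7, 11, 12, 18, 20, 29, 30, 32, 36, 43]:

lo=0, hi=10, mid=5, arr[mid]=20 -> 20 > 12, search left half
lo=0, hi=4, mid=2, arr[mid]=11 -> 11 < 12, search right half
lo=3, hi=4, mid=3, arr[mid]=12 -> Found target at index 3!

Binary search finds 12 at index 3 after 3 comparisons. The search repeatedly halves the search space by comparing with the middle element.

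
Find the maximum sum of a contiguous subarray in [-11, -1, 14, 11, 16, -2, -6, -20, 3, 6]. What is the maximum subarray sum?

Using Kadane's algorithm on [-11, -1, 14, 11, 16, -2, -6, -20, 3, 6]:

Scanning through the array:
Position 1 (value -1): max_ending_here = -1, max_so_far = -1
Position 2 (value 14): max_ending_here = 14, max_so_far = 14
Position 3 (value 11): max_ending_here = 25, max_so_far = 25
Position 4 (value 16): max_ending_here = 41, max_so_far = 41
Position 5 (value -2): max_ending_here = 39, max_so_far = 41
Position 6 (value -6): max_ending_here = 33, max_so_far = 41
Position 7 (value -20): max_ending_here = 13, max_so_far = 41
Position 8 (value 3): max_ending_here = 16, max_so_far = 41
Position 9 (value 6): max_ending_here = 22, max_so_far = 41

Maximum subarray: [14, 11, 16]
Maximum sum: 41

The maximum subarray is [14, 11, 16] with sum 41. This subarray runs from index 2 to index 4.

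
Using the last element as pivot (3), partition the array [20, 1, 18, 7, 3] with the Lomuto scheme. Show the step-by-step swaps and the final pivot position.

Lomuto partition with pivot = 3:

Initial array: [20, 1, 18, 7, 3]

arr[0]=20 > 3: no swap
arr[1]=1 <= 3: swap with position 0, array becomes [1, 20, 18, 7, 3]
arr[2]=18 > 3: no swap
arr[3]=7 > 3: no swap

Place pivot at position 1: [1, 3, 18, 7, 20]
Pivot position: 1

After partitioning with pivot 3, the array becomes [1, 3, 18, 7, 20]. The pivot is placed at index 1. All elements to the left of the pivot are <= 3, and all elements to the right are > 3.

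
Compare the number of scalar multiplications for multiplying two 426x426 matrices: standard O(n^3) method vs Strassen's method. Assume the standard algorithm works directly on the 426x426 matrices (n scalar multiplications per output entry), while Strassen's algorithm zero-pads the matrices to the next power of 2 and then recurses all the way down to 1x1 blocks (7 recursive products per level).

Matrix multiplication for 426x426 matrices:

Strassen's algorithm requires power-of-2 dimensions. Pad 426x426 to 512x512 (next power of 2).

Standard algorithm: 426^3 = 77308776 multiplications
Strassen's algorithm: 7^(log2(512)) = 7^9 = 40353607 multiplications
Savings: 77308776 - 40353607 = 36955169 multiplications

Standard: 77308776 multiplications (426^3). Strassen: 40353607 multiplications (7^9, after padding to 512x512). Strassen reduces 8 recursive multiplications to 7 at each level.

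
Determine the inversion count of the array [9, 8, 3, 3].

Finding inversions in [9, 8, 3, 3]:

(0, 1): arr[0]=9 > arr[1]=8
(0, 2): arr[0]=9 > arr[2]=3
(0, 3): arr[0]=9 > arr[3]=3
(1, 2): arr[1]=8 > arr[2]=3
(1, 3): arr[1]=8 > arr[3]=3

Total inversions: 5

The array has 5 inversion(s): (0,1), (0,2), (0,3), (1,2), (1,3). Each pair (i,j) satisfies i < j and arr[i] > arr[j].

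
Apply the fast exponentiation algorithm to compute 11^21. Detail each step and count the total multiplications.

Computing 11^21 by squaring (build up from 11^1; each line after the first costs one multiplication):

11^1 = 11
11^2 = (11^1)^2 = 11^2 = 121
11^4 = (11^2)^2 = 121^2 = 14641
11^5 = 11 * 11^4 = 11 * 14641 = 161051
11^10 = (11^5)^2 = 161051^2 = 25937424601
11^20 = (11^10)^2 = 25937424601^2 = 672749994932560009201
11^21 = 11 * 11^20 = 11 * 672749994932560009201 = 7400249944258160101211

Result: 7400249944258160101211
Multiplications needed: 6 (6 lines after 11^1)

11^21 = 7400249944258160101211. Using exponentiation by squaring, this requires 6 multiplications. The key idea: if the exponent is even, square the half-power; if odd, multiply by the base once.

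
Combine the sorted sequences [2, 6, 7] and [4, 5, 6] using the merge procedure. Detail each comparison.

Merging process:

Compare 2 vs 4: take 2 from left. Merged: [2]
Compare 6 vs 4: take 4 from right. Merged: [2, 4]
Compare 6 vs 5: take 5 from right. Merged: [2, 4, 5]
Compare 6 vs 6: take 6 from left. Merged: [2, 4, 5, 6]
Compare 7 vs 6: take 6 from right. Merged: [2, 4, 5, 6, 6]
Append remaining from left: [7]. Merged: [2, 4, 5, 6, 6, 7]

Final merged array: [2, 4, 5, 6, 6, 7]
Total comparisons: 5

The merged array is [2, 4, 5, 6, 6, 7], requiring 5 comparisons. The merge step runs in O(n) time where n is the total number of elements.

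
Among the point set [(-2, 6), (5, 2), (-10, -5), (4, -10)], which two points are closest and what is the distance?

Computing all pairwise distances among 4 points:

d((-2, 6), (5, 2)) = 8.0623 <-- minimum
d((-2, 6), (-10, -5)) = 13.6015
d((-2, 6), (4, -10)) = 17.088
d((5, 2), (-10, -5)) = 16.5529
d((5, 2), (4, -10)) = 12.0416
d((-10, -5), (4, -10)) = 14.8661

Closest pair: (-2, 6) and (5, 2) with distance 8.0623

The closest pair is (-2, 6) and (5, 2) with Euclidean distance 8.0623. For 4 points, brute-force pairwise comparison is shown above. For large n, the divide-and-conquer algorithm (sort by x, recurse on halves, check the dividing strip) achieves O(n log n).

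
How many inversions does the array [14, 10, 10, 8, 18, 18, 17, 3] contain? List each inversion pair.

Finding inversions in [14, 10, 10, 8, 18, 18, 17, 3]:

(0, 1): arr[0]=14 > arr[1]=10
(0, 2): arr[0]=14 > arr[2]=10
(0, 3): arr[0]=14 > arr[3]=8
(0, 7): arr[0]=14 > arr[7]=3
(1, 3): arr[1]=10 > arr[3]=8
(1, 7): arr[1]=10 > arr[7]=3
(2, 3): arr[2]=10 > arr[3]=8
(2, 7): arr[2]=10 > arr[7]=3
(3, 7): arr[3]=8 > arr[7]=3
(4, 6): arr[4]=18 > arr[6]=17
(4, 7): arr[4]=18 > arr[7]=3
(5, 6): arr[5]=18 > arr[6]=17
(5, 7): arr[5]=18 > arr[7]=3
(6, 7): arr[6]=17 > arr[7]=3

Total inversions: 14

The array has 14 inversion(s): (0,1), (0,2), (0,3), (0,7), (1,3), (1,7), (2,3), (2,7), (3,7), (4,6), (4,7), (5,6), (5,7), (6,7). Each pair (i,j) satisfies i < j and arr[i] > arr[j].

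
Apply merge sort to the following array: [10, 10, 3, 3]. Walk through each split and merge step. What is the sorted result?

Merge sort trace:

Split: [10, 10, 3, 3] -> [10, 10] and [3, 3]
  Split: [10, 10] -> [10] and [10]
  Merge: [10] + [10] -> [10, 10]
  Split: [3, 3] -> [3] and [3]
  Merge: [3] + [3] -> [3, 3]
Merge: [10, 10] + [3, 3] -> [3, 3, 10, 10]

Final sorted array: [3, 3, 10, 10]

The merge sort proceeds by recursively splitting the array and merging sorted halves.
After all merges, the sorted array is [3, 3, 10, 10].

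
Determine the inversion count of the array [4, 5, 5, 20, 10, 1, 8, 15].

Finding inversions in [4, 5, 5, 20, 10, 1, 8, 15]:

(0, 5): arr[0]=4 > arr[5]=1
(1, 5): arr[1]=5 > arr[5]=1
(2, 5): arr[2]=5 > arr[5]=1
(3, 4): arr[3]=20 > arr[4]=10
(3, 5): arr[3]=20 > arr[5]=1
(3, 6): arr[3]=20 > arr[6]=8
(3, 7): arr[3]=20 > arr[7]=15
(4, 5): arr[4]=10 > arr[5]=1
(4, 6): arr[4]=10 > arr[6]=8

Total inversions: 9

The array has 9 inversion(s): (0,5), (1,5), (2,5), (3,4), (3,5), (3,6), (3,7), (4,5), (4,6). Each pair (i,j) satisfies i < j and arr[i] > arr[j].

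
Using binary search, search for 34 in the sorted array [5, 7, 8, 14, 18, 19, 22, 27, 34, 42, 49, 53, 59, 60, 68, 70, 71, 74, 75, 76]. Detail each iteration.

Binary search for 34 in [5, 7, 8, 14, 18, 19, 22, 27, 34, 42, 49, 53, 59, 60, 68, 70, 71, 74, 75, 76]:

lo=0, hi=19, mid=9, arr[mid]=42 -> 42 > 34, search left half
lo=0, hi=8, mid=4, arr[mid]=18 -> 18 < 34, search right half
lo=5, hi=8, mid=6, arr[mid]=22 -> 22 < 34, search right half
lo=7, hi=8, mid=7, arr[mid]=27 -> 27 < 34, search right half
lo=8, hi=8, mid=8, arr[mid]=34 -> Found target at index 8!

Binary search finds 34 at index 8 after 5 comparisons. The search repeatedly halves the search space by comparing with the middle element.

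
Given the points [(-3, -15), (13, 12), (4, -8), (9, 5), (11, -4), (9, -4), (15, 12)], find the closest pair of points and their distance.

Computing all pairwise distances among 7 points:

d((-3, -15), (13, 12)) = 31.3847
d((-3, -15), (4, -8)) = 9.8995
d((-3, -15), (9, 5)) = 23.3238
d((-3, -15), (11, -4)) = 17.8045
d((-3, -15), (9, -4)) = 16.2788
d((-3, -15), (15, 12)) = 32.45
d((13, 12), (4, -8)) = 21.9317
d((13, 12), (9, 5)) = 8.0623
d((13, 12), (11, -4)) = 16.1245
d((13, 12), (9, -4)) = 16.4924
d((13, 12), (15, 12)) = 2.0 <-- minimum
d((4, -8), (9, 5)) = 13.9284
d((4, -8), (11, -4)) = 8.0623
d((4, -8), (9, -4)) = 6.4031
d((4, -8), (15, 12)) = 22.8254
d((9, 5), (11, -4)) = 9.2195
d((9, 5), (9, -4)) = 9.0
d((9, 5), (15, 12)) = 9.2195
d((11, -4), (9, -4)) = 2.0 <-- minimum
d((11, -4), (15, 12)) = 16.4924
d((9, -4), (15, 12)) = 17.088

Minimum distance: 2.0 (tie among 2 pairs: (13, 12) and (15, 12); (11, -4) and (9, -4))

The minimum Euclidean distance is 2.0. There is a tie: 2 pairs achieve this minimum — (13, 12) and (15, 12); (11, -4) and (9, -4). Any of these is a valid closest pair. For 7 points, brute-force pairwise comparison is shown above. For large n, the divide-and-conquer algorithm (sort by x, recurse on halves, check the dividing strip) achieves O(n log n).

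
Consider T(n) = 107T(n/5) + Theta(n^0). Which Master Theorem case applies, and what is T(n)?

Master Theorem for T(n) = 107T(n/5) + O(n^0):

a = 107, b = 5, c = 0
log_b(a) = log_5(107) = 2.9034

Case 1: c = 0 < log_5(107) = 2.9034
T(n) = O(n^(log_5 107))

For T(n) = 107T(n/5) + O(n^0): log_5(107) = 2.9034. This is Case 1 of the Master Theorem (c < log_b(a), work dominated by leaves), giving O(n^(log_5 107)).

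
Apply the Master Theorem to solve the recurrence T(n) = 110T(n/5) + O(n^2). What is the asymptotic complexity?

Master Theorem for T(n) = 110T(n/5) + O(n^2):

a = 110, b = 5, c = 2
log_b(a) = log_5(110) = 2.9206

Case 1: c = 2 < log_5(110) = 2.9206
T(n) = O(n^(log_5 110))

For T(n) = 110T(n/5) + O(n^2): log_5(110) = 2.9206. This is Case 1 of the Master Theorem (c < log_b(a), work dominated by leaves), giving O(n^(log_5 110)).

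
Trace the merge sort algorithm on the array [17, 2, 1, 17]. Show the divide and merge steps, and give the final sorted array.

Merge sort trace:

Split: [17, 2, 1, 17] -> [17, 2] and [1, 17]
  Split: [17, 2] -> [17] and [2]
  Merge: [17] + [2] -> [2, 17]
  Split: [1, 17] -> [1] and [17]
  Merge: [1] + [17] -> [1, 17]
Merge: [2, 17] + [1, 17] -> [1, 2, 17, 17]

Final sorted array: [1, 2, 17, 17]

The merge sort proceeds by recursively splitting the array and merging sorted halves.
After all merges, the sorted array is [1, 2, 17, 17].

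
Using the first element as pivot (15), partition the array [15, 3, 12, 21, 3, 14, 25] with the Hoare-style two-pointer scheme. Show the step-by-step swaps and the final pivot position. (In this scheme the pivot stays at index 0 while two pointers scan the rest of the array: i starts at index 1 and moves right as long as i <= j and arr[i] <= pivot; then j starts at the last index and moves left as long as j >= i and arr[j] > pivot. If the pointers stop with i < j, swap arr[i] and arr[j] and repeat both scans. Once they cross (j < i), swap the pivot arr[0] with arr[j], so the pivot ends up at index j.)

Hoare-style two-pointer partition with pivot = 15:

Initial array: [15, 3, 12, 21, 3, 14, 25]

Pointers start at i = 1, j = 6.
i stops at index 3 (arr[3]=21 > 15), j stops at index 5 (arr[5]=14 <= 15): swap arr[3] and arr[5], array becomes [15, 3, 12, 14, 3, 21, 25]
i ends at 5, j ends at 4: the pointers have crossed (j < i), so scanning stops.

Swap pivot arr[0] with arr[4] to place pivot at position 4: [3, 3, 12, 14, 15, 21, 25]
Pivot position: 4

After partitioning with pivot 15, the array becomes [3, 3, 12, 14, 15, 21, 25]. The pivot is placed at index 4. All elements to the left of the pivot are <= 15, and all elements to the right are > 15.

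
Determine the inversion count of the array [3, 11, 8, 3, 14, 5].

Finding inversions in [3, 11, 8, 3, 14, 5]:

(1, 2): arr[1]=11 > arr[2]=8
(1, 3): arr[1]=11 > arr[3]=3
(1, 5): arr[1]=11 > arr[5]=5
(2, 3): arr[2]=8 > arr[3]=3
(2, 5): arr[2]=8 > arr[5]=5
(4, 5): arr[4]=14 > arr[5]=5

Total inversions: 6

The array has 6 inversion(s): (1,2), (1,3), (1,5), (2,3), (2,5), (4,5). Each pair (i,j) satisfies i < j and arr[i] > arr[j].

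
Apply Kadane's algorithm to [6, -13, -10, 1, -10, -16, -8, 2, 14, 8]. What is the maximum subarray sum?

Using Kadane's algorithm on [6, -13, -10, 1, -10, -16, -8, 2, 14, 8]:

Scanning through the array:
Position 1 (value -13): max_ending_here = -7, max_so_far = 6
Position 2 (value -10): max_ending_here = -10, max_so_far = 6
Position 3 (value 1): max_ending_here = 1, max_so_far = 6
Position 4 (value -10): max_ending_here = -9, max_so_far = 6
Position 5 (value -16): max_ending_here = -16, max_so_far = 6
Position 6 (value -8): max_ending_here = -8, max_so_far = 6
Position 7 (value 2): max_ending_here = 2, max_so_far = 6
Position 8 (value 14): max_ending_here = 16, max_so_far = 16
Position 9 (value 8): max_ending_here = 24, max_so_far = 24

Maximum subarray: [2, 14, 8]
Maximum sum: 24

The maximum subarray is [2, 14, 8] with sum 24. This subarray runs from index 7 to index 9.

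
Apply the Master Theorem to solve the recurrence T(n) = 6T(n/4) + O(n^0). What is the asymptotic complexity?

Master Theorem for T(n) = 6T(n/4) + O(n^0):

a = 6, b = 4, c = 0
log_b(a) = log_4(6) = 1.2925

Case 1: c = 0 < log_4(6) = 1.2925
T(n) = O(n^(log_4 6))

For T(n) = 6T(n/4) + O(n^0): log_4(6) = 1.2925. This is Case 1 of the Master Theorem (c < log_b(a), work dominated by leaves), giving O(n^(log_4 6)).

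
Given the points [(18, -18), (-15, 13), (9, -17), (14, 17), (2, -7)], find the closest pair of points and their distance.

Computing all pairwise distances among 5 points:

d((18, -18), (-15, 13)) = 45.2769
d((18, -18), (9, -17)) = 9.0554 <-- minimum
d((18, -18), (14, 17)) = 35.2278
d((18, -18), (2, -7)) = 19.4165
d((-15, 13), (9, -17)) = 38.4187
d((-15, 13), (14, 17)) = 29.2746
d((-15, 13), (2, -7)) = 26.2488
d((9, -17), (14, 17)) = 34.3657
d((9, -17), (2, -7)) = 12.2066
d((14, 17), (2, -7)) = 26.8328

Closest pair: (18, -18) and (9, -17) with distance 9.0554

The closest pair is (18, -18) and (9, -17) with Euclidean distance 9.0554. For 5 points, brute-force pairwise comparison is shown above. For large n, the divide-and-conquer algorithm (sort by x, recurse on halves, check the dividing strip) achieves O(n log n).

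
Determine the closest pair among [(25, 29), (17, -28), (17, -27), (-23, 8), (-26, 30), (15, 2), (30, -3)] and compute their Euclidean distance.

Computing all pairwise distances among 7 points:

d((25, 29), (17, -28)) = 57.5587
d((25, 29), (17, -27)) = 56.5685
d((25, 29), (-23, 8)) = 52.3927
d((25, 29), (-26, 30)) = 51.0098
d((25, 29), (15, 2)) = 28.7924
d((25, 29), (30, -3)) = 32.3883
d((17, -28), (17, -27)) = 1.0 <-- minimum
d((17, -28), (-23, 8)) = 53.8145
d((17, -28), (-26, 30)) = 72.2011
d((17, -28), (15, 2)) = 30.0666
d((17, -28), (30, -3)) = 28.178
d((17, -27), (-23, 8)) = 53.1507
d((17, -27), (-26, 30)) = 71.4003
d((17, -27), (15, 2)) = 29.0689
d((17, -27), (30, -3)) = 27.2947
d((-23, 8), (-26, 30)) = 22.2036
d((-23, 8), (15, 2)) = 38.4708
d((-23, 8), (30, -3)) = 54.1295
d((-26, 30), (15, 2)) = 49.6488
d((-26, 30), (30, -3)) = 65.0
d((15, 2), (30, -3)) = 15.8114

Closest pair: (17, -28) and (17, -27) with distance 1.0

The closest pair is (17, -28) and (17, -27) with Euclidean distance 1.0. For 7 points, brute-force pairwise comparison is shown above. For large n, the divide-and-conquer algorithm (sort by x, recurse on halves, check the dividing strip) achieves O(n log n).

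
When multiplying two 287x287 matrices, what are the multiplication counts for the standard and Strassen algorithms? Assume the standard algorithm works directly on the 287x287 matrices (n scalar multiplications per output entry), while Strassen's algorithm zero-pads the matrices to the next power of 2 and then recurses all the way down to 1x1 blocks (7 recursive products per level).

Matrix multiplication for 287x287 matrices:

Strassen's algorithm requires power-of-2 dimensions. Pad 287x287 to 512x512 (next power of 2).

Standard algorithm: 287^3 = 23639903 multiplications
Strassen's algorithm: 7^(log2(512)) = 7^9 = 40353607 multiplications
Difference: 23639903 - 40353607 = -16713704 (Strassen uses MORE here due to padding overhead — for small or just-over-power-of-2 n, padding can outweigh the per-level savings)

Standard: 23639903 multiplications (287^3). Strassen: 40353607 multiplications (7^9, after padding to 512x512). Strassen reduces 8 recursive multiplications to 7 at each level.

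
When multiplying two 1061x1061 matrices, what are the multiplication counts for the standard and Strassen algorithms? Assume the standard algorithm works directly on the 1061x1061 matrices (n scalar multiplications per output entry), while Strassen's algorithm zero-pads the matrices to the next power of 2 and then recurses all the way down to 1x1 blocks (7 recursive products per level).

Matrix multiplication for 1061x1061 matrices:

Strassen's algorithm requires power-of-2 dimensions. Pad 1061x1061 to 2048x2048 (next power of 2).

Standard algorithm: 1061^3 = 1194389981 multiplications
Strassen's algorithm: 7^(log2(2048)) = 7^11 = 1977326743 multiplications
Difference: 1194389981 - 1977326743 = -782936762 (Strassen uses MORE here due to padding overhead — for small or just-over-power-of-2 n, padding can outweigh the per-level savings)

Standard: 1194389981 multiplications (1061^3). Strassen: 1977326743 multiplications (7^11, after padding to 2048x2048). Strassen reduces 8 recursive multiplications to 7 at each level.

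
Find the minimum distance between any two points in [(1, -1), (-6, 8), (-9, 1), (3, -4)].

Computing all pairwise distances among 4 points:

d((1, -1), (-6, 8)) = 11.4018
d((1, -1), (-9, 1)) = 10.198
d((1, -1), (3, -4)) = 3.6056 <-- minimum
d((-6, 8), (-9, 1)) = 7.6158
d((-6, 8), (3, -4)) = 15.0
d((-9, 1), (3, -4)) = 13.0

Closest pair: (1, -1) and (3, -4) with distance 3.6056

The closest pair is (1, -1) and (3, -4) with Euclidean distance 3.6056. For 4 points, brute-force pairwise comparison is shown above. For large n, the divide-and-conquer algorithm (sort by x, recurse on halves, check the dividing strip) achieves O(n log n).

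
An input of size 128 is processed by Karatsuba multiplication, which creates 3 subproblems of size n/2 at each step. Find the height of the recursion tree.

For divide and conquer with division factor 2:

Problem sizes at each level:
Level 0: 128
Level 1: 64
Level 2: 32
Level 3: 16
Level 4: 8
Level 5: 4
Level 6: 2
Level 7: 1

The root is level 0 and the size-1 base case is level 7 (the tree spans levels 0 through 7, i.e. 8 levels counting the root), so the depth is the number of divisions: log_2(128) = 7

The recursion tree depth is log_2(128) = 7. At each level, the problem size is divided by 2, so it takes 7 divisions to reduce to a base case of size 1. The algorithm makes 3 recursive calls at each level.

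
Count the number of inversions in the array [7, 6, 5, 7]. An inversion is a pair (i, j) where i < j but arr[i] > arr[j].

Finding inversions in [7, 6, 5, 7]:

(0, 1): arr[0]=7 > arr[1]=6
(0, 2): arr[0]=7 > arr[2]=5
(1, 2): arr[1]=6 > arr[2]=5

Total inversions: 3

The array has 3 inversion(s): (0,1), (0,2), (1,2). Each pair (i,j) satisfies i < j and arr[i] > arr[j].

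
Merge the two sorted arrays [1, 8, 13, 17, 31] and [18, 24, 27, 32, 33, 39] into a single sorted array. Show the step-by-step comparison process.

Merging process:

Compare 1 vs 18: take 1 from left. Merged: [1]
Compare 8 vs 18: take 8 from left. Merged: [1, 8]
Compare 13 vs 18: take 13 from left. Merged: [1, 8, 13]
Compare 17 vs 18: take 17 from left. Merged: [1, 8, 13, 17]
Compare 31 vs 18: take 18 from right. Merged: [1, 8, 13, 17, 18]
Compare 31 vs 24: take 24 from right. Merged: [1, 8, 13, 17, 18, 24]
Compare 31 vs 27: take 27 from right. Merged: [1, 8, 13, 17, 18, 24, 27]
Compare 31 vs 32: take 31 from left. Merged: [1, 8, 13, 17, 18, 24, 27, 31]
Append remaining from right: [32, 33, 39]. Merged: [1, 8, 13, 17, 18, 24, 27, 31, 32, 33, 39]

Final merged array: [1, 8, 13, 17, 18, 24, 27, 31, 32, 33, 39]
Total comparisons: 8

The merged array is [1, 8, 13, 17, 18, 24, 27, 31, 32, 33, 39], requiring 8 comparisons. The merge step runs in O(n) time where n is the total number of elements.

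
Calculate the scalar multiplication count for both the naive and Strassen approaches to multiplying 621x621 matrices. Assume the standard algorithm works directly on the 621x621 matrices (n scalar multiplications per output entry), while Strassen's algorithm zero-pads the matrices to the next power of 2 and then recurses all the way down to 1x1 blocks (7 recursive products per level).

Matrix multiplication for 621x621 matrices:

Strassen's algorithm requires power-of-2 dimensions. Pad 621x621 to 1024x1024 (next power of 2).

Standard algorithm: 621^3 = 239483061 multiplications
Strassen's algorithm: 7^(log2(1024)) = 7^10 = 282475249 multiplications
Difference: 239483061 - 282475249 = -42992188 (Strassen uses MORE here due to padding overhead — for small or just-over-power-of-2 n, padding can outweigh the per-level savings)

Standard: 239483061 multiplications (621^3). Strassen: 282475249 multiplications (7^10, after padding to 1024x1024). Strassen reduces 8 recursive multiplications to 7 at each level.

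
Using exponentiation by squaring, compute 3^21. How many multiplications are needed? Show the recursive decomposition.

Computing 3^21 by squaring (build up from 3^1; each line after the first costs one multiplication):

3^1 = 3
3^2 = (3^1)^2 = 3^2 = 9
3^4 = (3^2)^2 = 9^2 = 81
3^5 = 3 * 3^4 = 3 * 81 = 243
3^10 = (3^5)^2 = 243^2 = 59049
3^20 = (3^10)^2 = 59049^2 = 3486784401
3^21 = 3 * 3^20 = 3 * 3486784401 = 10460353203

Result: 10460353203
Multiplications needed: 6 (6 lines after 3^1)

3^21 = 10460353203. Using exponentiation by squaring, this requires 6 multiplications. The key idea: if the exponent is even, square the half-power; if odd, multiply by the base once.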